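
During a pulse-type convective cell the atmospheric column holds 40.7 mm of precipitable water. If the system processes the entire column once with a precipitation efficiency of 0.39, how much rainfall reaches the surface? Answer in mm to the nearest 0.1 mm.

Rainfall = ε × PW = 0.39 × 40.7 = 15.9 mm.

rainfall ≈ 15.9 mm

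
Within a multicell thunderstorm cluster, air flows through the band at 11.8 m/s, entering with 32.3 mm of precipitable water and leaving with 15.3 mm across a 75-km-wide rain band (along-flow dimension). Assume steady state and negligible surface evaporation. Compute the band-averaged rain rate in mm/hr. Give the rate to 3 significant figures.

R ≈ 9.63 mm/hr

Column moisture flux per unit crosswind length is F = V × PW.
Inflow: F_in = 11.8 × 32.3 = 381.14 mm·m/s
Outflow: F_out = 11.8 × 15.3 = 180.54 mm·m/s
Steady-state rate R = (F_in − F_out)/L = (381.14 − 180.54) / 75000 m = 2.675e-03 mm/s.
R = 2.675e-03 × 3600 = 9.63 mm/hr.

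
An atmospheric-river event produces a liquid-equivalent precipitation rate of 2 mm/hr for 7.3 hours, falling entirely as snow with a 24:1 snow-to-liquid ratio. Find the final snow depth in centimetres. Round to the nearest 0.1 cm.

Liquid-equivalent depth = 2 × 7.3 = 14.6 mm.
Snow depth = 14.6 mm × 24 = 350.4 mm = 35.0 cm.

snow depth ≈ 35.0 cm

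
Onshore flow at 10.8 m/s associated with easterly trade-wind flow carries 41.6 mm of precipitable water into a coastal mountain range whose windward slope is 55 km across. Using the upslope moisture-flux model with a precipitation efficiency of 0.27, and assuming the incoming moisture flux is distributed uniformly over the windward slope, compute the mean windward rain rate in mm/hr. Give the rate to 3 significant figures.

R ≈ 7.94 mm/hr

Incoming column moisture flux per unit ridge length: F = V × PW = 10.8 × 41.6 = 449.28 mm·m/s.
Spread over the 55 km slope with efficiency ε = 0.27: R = ε·F/W = 0.27 × 449.28 / 55000 m = 2.206e-03 mm/s.
R = 2.206e-03 × 3600 = 7.94 mm/hr.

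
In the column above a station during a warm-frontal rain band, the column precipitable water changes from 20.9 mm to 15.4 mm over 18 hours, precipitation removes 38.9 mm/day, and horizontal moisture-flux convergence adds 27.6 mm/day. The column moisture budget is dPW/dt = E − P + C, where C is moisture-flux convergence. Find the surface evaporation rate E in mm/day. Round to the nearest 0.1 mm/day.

dPW/dt = (15.4 − 20.9) mm / (18/24 day) = -7.333 mm/day.
E = dPW/dt + P − C = (-7.333) + 38.9 − (27.6) = 4.0 mm/day.

E ≈ 4.0 mm/day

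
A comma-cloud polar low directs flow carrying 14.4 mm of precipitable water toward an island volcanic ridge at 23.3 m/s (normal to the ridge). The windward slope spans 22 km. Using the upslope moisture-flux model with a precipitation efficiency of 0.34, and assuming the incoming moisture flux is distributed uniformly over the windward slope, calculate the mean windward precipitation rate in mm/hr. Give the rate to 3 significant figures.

Incoming column moisture flux per unit ridge length: F = V × PW = 23.3 × 14.4 = 335.52 mm·m/s.
Spread over the 22 km slope with efficiency ε = 0.34: R = ε·F/W = 0.34 × 335.52 / 22000 m = 5.185e-03 mm/s.
R = 5.185e-03 × 3600 = 18.7 mm/hr.

R ≈ 18.7 mm/hr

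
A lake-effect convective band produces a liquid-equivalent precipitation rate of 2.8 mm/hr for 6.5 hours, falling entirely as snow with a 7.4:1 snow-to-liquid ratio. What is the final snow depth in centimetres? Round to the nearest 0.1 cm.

snow depth ≈ 13.5 cm

Liquid-equivalent depth = 2.8 × 6.5 = 18.2 mm.
Snow depth = 18.2 mm × 7.4 = 134.68 mm = 13.5 cm.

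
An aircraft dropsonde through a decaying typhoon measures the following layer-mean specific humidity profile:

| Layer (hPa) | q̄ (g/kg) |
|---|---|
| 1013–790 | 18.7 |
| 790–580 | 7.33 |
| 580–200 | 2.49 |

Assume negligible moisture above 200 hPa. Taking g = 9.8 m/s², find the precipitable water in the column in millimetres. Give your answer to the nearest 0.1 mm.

Precipitable water is the column-integrated vapour mass per unit area: PW = (1/g) Σ q̄ Δp, with q in kg/kg and Δp in Pa (1 kg/m² of water = 1 mm).
Layer 1013–790 hPa: Δp = 223 hPa = 22300 Pa, q̄ = 0.0187 kg/kg → 0.0187 × 22300 / 9.8 = 42.55 mm
Layer 790–580 hPa: Δp = 210 hPa = 21000 Pa, q̄ = 0.00733 kg/kg → 0.00733 × 21000 / 9.8 = 15.71 mm
Layer 580–200 hPa: Δp = 380 hPa = 38000 Pa, q̄ = 0.00249 kg/kg → 0.00249 × 38000 / 9.8 = 9.66 mm
PW = 42.55 + 15.71 + 9.66 = 67.92 ≈ 67.9 mm.

PW ≈ 67.9 mm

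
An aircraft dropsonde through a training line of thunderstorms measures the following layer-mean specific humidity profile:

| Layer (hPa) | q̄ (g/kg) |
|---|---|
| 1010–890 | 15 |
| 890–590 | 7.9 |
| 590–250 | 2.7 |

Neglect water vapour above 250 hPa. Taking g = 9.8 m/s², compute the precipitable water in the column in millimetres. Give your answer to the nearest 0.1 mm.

PW ≈ 51.9 mm

Precipitable water is the column-integrated vapour mass per unit area: PW = (1/g) Σ q̄ Δp, with q in kg/kg and Δp in Pa (1 kg/m² of water = 1 mm).
Layer 1010–890 hPa: Δp = 120 hPa = 12000 Pa, q̄ = 0.015 kg/kg → 0.015 × 12000 / 9.8 = 18.37 mm
Layer 890–590 hPa: Δp = 300 hPa = 30000 Pa, q̄ = 0.0079 kg/kg → 0.0079 × 30000 / 9.8 = 24.18 mm
Layer 590–250 hPa: Δp = 340 hPa = 34000 Pa, q̄ = 0.0027 kg/kg → 0.0027 × 34000 / 9.8 = 9.37 mm
PW = 18.37 + 24.18 + 9.37 = 51.92 ≈ 51.9 mm.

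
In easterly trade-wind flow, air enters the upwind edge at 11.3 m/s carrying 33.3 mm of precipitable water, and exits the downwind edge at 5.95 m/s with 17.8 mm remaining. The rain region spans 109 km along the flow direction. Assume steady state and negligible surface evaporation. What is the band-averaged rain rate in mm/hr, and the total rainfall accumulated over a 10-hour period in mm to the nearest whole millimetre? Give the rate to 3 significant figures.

Column moisture flux per unit crosswind length is F = V × PW.
Inflow: F_in = 11.3 × 33.3 = 376.29 mm·m/s
Outflow: F_out = 5.95 × 17.8 = 105.91 mm·m/s
Steady-state rate R = (F_in − F_out)/L = (376.29 − 105.91) / 109000 m = 2.481e-03 mm/s.
R = 2.481e-03 × 3600 = 8.93 mm/hr.
Over 10 h: total = 8.93 × 10 = 89.3 ≈ 89 mm.

R ≈ 8.93 mm/hr; total ≈ 89 mm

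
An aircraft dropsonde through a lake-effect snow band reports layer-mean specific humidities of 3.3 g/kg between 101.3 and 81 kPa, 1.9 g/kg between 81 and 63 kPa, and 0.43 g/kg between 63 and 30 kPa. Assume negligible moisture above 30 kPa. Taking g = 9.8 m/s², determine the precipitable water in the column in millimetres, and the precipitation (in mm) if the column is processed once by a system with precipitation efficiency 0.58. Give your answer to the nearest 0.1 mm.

Precipitable water is the column-integrated vapour mass per unit area: PW = (1/g) Σ q̄ Δp, with q in kg/kg and Δp in Pa (1 kg/m² of water = 1 mm).
Layer 101.3–81 kPa: Δp = 203 hPa = 20300 Pa, q̄ = 0.0033 kg/kg → 0.0033 × 20300 / 9.8 = 6.84 mm
Layer 81–63 kPa: Δp = 180 hPa = 18000 Pa, q̄ = 0.0019 kg/kg → 0.0019 × 18000 / 9.8 = 3.49 mm
Layer 63–30 kPa: Δp = 330 hPa = 33000 Pa, q̄ = 0.00043 kg/kg → 0.00043 × 33000 / 9.8 = 1.45 mm
PW = 6.84 + 3.49 + 1.45 = 11.78 ≈ 11.8 mm.
Precipitation = ε × PW = 0.58 × 11.8 = 6.8 mm.

PW ≈ 11.8 mm; precipitation ≈ 6.8 mm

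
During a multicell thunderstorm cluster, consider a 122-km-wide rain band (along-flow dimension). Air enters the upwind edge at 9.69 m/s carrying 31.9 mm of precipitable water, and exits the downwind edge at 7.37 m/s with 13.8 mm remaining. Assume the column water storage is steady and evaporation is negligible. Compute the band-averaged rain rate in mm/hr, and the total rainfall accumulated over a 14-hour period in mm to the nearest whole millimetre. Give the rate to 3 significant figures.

R ≈ 6.12 mm/hr; total ≈ 86 mm

Column moisture flux per unit crosswind length is F = V × PW.
Inflow: F_in = 9.69 × 31.9 = 309.111 mm·m/s
Outflow: F_out = 7.37 × 13.8 = 101.706 mm·m/s
Steady-state rate R = (F_in − F_out)/L = (309.111 − 101.706) / 122000 m = 1.700e-03 mm/s.
R = 1.700e-03 × 3600 = 6.12 mm/hr.
Over 14 h: total = 6.12 × 14 = 85.68 ≈ 86 mm.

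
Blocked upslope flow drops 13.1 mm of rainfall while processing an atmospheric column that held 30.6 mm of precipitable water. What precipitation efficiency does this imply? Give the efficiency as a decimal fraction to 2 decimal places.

ε = rainfall / PW = 13.1 / 30.6 = 0.43.

ε ≈ 0.43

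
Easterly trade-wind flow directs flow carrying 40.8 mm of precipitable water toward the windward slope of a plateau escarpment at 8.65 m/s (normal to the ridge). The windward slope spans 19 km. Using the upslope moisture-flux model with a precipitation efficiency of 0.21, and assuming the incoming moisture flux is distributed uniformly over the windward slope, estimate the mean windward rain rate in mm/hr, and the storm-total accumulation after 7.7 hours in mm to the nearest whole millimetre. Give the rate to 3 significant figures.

Incoming column moisture flux per unit ridge length: F = V × PW = 8.65 × 40.8 = 352.92 mm·m/s.
Spread over the 19 km slope with efficiency ε = 0.21: R = ε·F/W = 0.21 × 352.92 / 19000 m = 3.901e-03 mm/s.
R = 3.901e-03 × 3600 = 14.0 mm/hr.
Over 7.7 h: total = 14.0 × 7.7 = 107.8 ≈ 108 mm.

R ≈ 14.0 mm/hr; total ≈ 108 mm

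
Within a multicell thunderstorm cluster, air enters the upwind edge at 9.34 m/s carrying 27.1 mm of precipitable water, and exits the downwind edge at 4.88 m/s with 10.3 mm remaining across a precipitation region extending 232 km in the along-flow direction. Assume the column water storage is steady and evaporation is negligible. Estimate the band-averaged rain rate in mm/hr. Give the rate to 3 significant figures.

Column moisture flux per unit crosswind length is F = V × PW.
Inflow: F_in = 9.34 × 27.1 = 253.114 mm·m/s
Outflow: F_out = 4.88 × 10.3 = 50.264 mm·m/s
Steady-state rate R = (F_in − F_out)/L = (253.114 − 50.264) / 232000 m = 8.744e-04 mm/s.
R = 8.744e-04 × 3600 = 3.15 mm/hr.

R ≈ 3.15 mm/hr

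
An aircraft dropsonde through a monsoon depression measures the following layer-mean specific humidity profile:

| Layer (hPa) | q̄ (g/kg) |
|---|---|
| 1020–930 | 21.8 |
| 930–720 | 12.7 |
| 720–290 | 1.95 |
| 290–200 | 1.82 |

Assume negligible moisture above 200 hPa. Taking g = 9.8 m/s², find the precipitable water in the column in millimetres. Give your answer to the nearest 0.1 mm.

PW ≈ 57.5 mm

Precipitable water is the column-integrated vapour mass per unit area: PW = (1/g) Σ q̄ Δp, with q in kg/kg and Δp in Pa (1 kg/m² of water = 1 mm).
Layer 1020–930 hPa: Δp = 90 hPa = 9000 Pa, q̄ = 0.0218 kg/kg → 0.0218 × 9000 / 9.8 = 20.02 mm
Layer 930–720 hPa: Δp = 210 hPa = 21000 Pa, q̄ = 0.0127 kg/kg → 0.0127 × 21000 / 9.8 = 27.21 mm
Layer 720–290 hPa: Δp = 430 hPa = 43000 Pa, q̄ = 0.00195 kg/kg → 0.00195 × 43000 / 9.8 = 8.56 mm
Layer 290–200 hPa: Δp = 90 hPa = 9000 Pa, q̄ = 0.00182 kg/kg → 0.00182 × 9000 / 9.8 = 1.67 mm
PW = 20.02 + 27.21 + 8.56 + 1.67 = 57.46 ≈ 57.5 mm.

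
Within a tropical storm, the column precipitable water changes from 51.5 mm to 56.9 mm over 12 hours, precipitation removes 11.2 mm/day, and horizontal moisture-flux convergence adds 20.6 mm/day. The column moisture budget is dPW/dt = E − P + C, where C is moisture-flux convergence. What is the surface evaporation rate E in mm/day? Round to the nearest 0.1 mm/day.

dPW/dt = (56.9 − 51.5) mm / (12/24 day) = +10.800 mm/day.
E = dPW/dt + P − C = (+10.800) + 11.2 − (20.6) = 1.4 mm/day.

E ≈ 1.4 mm/day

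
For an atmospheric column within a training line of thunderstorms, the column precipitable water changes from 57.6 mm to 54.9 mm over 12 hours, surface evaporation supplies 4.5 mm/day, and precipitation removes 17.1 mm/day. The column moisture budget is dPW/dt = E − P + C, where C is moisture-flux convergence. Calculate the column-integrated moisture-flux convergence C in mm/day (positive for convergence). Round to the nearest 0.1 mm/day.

C ≈ 7.2 mm/day

dPW/dt = (54.9 − 57.6) mm / (12/24 day) = -5.400 mm/day.
C = dPW/dt − E + P = (-5.400) − 4.5 + 17.1 = 7.2 mm/day.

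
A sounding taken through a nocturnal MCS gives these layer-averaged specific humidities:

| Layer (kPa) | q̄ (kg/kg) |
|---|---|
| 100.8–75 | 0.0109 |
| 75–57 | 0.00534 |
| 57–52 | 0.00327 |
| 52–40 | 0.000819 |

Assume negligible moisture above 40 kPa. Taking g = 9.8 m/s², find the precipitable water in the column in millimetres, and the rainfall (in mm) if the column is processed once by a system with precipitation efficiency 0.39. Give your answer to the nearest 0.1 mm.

PW ≈ 41.2 mm; rainfall ≈ 16.1 mm

Precipitable water is the column-integrated vapour mass per unit area: PW = (1/g) Σ q̄ Δp, with q in kg/kg and Δp in Pa (1 kg/m² of water = 1 mm).
Layer 100.8–75 kPa: Δp = 258 hPa = 25800 Pa, q̄ = 0.0109 kg/kg → 0.0109 × 25800 / 9.8 = 28.70 mm
Layer 75–57 kPa: Δp = 180 hPa = 18000 Pa, q̄ = 0.00534 kg/kg → 0.00534 × 18000 / 9.8 = 9.81 mm
Layer 57–52 kPa: Δp = 50 hPa = 5000 Pa, q̄ = 0.00327 kg/kg → 0.00327 × 5000 / 9.8 = 1.67 mm
Layer 52–40 kPa: Δp = 120 hPa = 12000 Pa, q̄ = 0.000819 kg/kg → 0.000819 × 12000 / 9.8 = 1.00 mm
PW = 28.70 + 9.81 + 1.67 + 1.00 = 41.18 ≈ 41.2 mm.
Rainfall = ε × PW = 0.39 × 41.2 = 16.1 mm.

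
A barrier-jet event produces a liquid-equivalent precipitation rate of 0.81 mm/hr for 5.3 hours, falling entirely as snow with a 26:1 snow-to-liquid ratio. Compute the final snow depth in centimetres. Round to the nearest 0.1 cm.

snow depth ≈ 11.2 cm

Liquid-equivalent depth = 0.81 × 5.3 = 4.293 mm.
Snow depth = 4.293 mm × 26 = 111.618 mm = 11.2 cm.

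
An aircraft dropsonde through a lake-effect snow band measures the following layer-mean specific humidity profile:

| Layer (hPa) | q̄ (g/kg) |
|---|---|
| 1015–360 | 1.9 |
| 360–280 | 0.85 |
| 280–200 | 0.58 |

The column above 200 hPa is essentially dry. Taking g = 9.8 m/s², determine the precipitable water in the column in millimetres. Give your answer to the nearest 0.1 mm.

Precipitable water is the column-integrated vapour mass per unit area: PW = (1/g) Σ q̄ Δp, with q in kg/kg and Δp in Pa (1 kg/m² of water = 1 mm).
Layer 1015–360 hPa: Δp = 655 hPa = 65500 Pa, q̄ = 0.0019 kg/kg → 0.0019 × 65500 / 9.8 = 12.70 mm
Layer 360–280 hPa: Δp = 80 hPa = 8000 Pa, q̄ = 0.00085 kg/kg → 0.00085 × 8000 / 9.8 = 0.69 mm
Layer 280–200 hPa: Δp = 80 hPa = 8000 Pa, q̄ = 0.00058 kg/kg → 0.00058 × 8000 / 9.8 = 0.47 mm
PW = 12.70 + 0.69 + 0.47 = 13.86 ≈ 13.9 mm.

PW ≈ 13.9 mm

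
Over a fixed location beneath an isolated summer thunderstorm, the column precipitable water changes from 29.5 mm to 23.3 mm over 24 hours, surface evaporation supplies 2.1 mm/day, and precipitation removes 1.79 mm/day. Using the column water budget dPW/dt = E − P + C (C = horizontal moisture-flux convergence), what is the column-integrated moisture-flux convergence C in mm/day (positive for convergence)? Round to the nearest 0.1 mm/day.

dPW/dt = (23.3 − 29.5) mm / (24/24 day) = -6.200 mm/day.
C = dPW/dt − E + P = (-6.200) − 2.1 + 1.79 = -6.5 mm/day.

C ≈ -6.5 mm/day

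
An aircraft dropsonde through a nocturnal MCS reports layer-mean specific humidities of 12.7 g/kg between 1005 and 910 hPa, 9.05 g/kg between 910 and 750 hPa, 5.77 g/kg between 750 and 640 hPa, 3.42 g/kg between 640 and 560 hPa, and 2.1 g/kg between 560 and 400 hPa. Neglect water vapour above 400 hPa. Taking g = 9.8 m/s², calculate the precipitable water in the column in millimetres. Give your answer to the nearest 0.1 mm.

Precipitable water is the column-integrated vapour mass per unit area: PW = (1/g) Σ q̄ Δp, with q in kg/kg and Δp in Pa (1 kg/m² of water = 1 mm).
Layer 1005–910 hPa: Δp = 95 hPa = 9500 Pa, q̄ = 0.0127 kg/kg → 0.0127 × 9500 / 9.8 = 12.31 mm
Layer 910–750 hPa: Δp = 160 hPa = 16000 Pa, q̄ = 0.00905 kg/kg → 0.00905 × 16000 / 9.8 = 14.78 mm
Layer 750–640 hPa: Δp = 110 hPa = 11000 Pa, q̄ = 0.00577 kg/kg → 0.00577 × 11000 / 9.8 = 6.48 mm
Layer 640–560 hPa: Δp = 80 hPa = 8000 Pa, q̄ = 0.00342 kg/kg → 0.00342 × 8000 / 9.8 = 2.79 mm
Layer 560–400 hPa: Δp = 160 hPa = 16000 Pa, q̄ = 0.0021 kg/kg → 0.0021 × 16000 / 9.8 = 3.43 mm
PW = 12.31 + 14.78 + 6.48 + 2.79 + 3.43 = 39.79 ≈ 39.8 mm.

PW ≈ 39.8 mm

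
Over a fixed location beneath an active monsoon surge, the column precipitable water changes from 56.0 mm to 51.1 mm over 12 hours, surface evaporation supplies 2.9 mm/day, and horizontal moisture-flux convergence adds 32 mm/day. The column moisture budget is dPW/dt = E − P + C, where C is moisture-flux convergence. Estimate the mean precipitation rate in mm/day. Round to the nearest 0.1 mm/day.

dPW/dt = (51.1 − 56.0) mm / (12/24 day) = -9.800 mm/day.
P = E + C − dPW/dt = 2.9 + (32) − (-9.800) = 44.7 mm/day.

P ≈ 44.7 mm/day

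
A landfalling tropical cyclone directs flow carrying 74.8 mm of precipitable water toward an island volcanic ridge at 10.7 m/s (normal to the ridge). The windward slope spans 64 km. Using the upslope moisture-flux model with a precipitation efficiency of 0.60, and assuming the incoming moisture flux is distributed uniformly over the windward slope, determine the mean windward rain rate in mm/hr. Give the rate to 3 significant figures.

R ≈ 27.0 mm/hr

Incoming column moisture flux per unit ridge length: F = V × PW = 10.7 × 74.8 = 800.36 mm·m/s.
Spread over the 64 km slope with efficiency ε = 0.60: R = ε·F/W = 0.60 × 800.36 / 64000 m = 7.503e-03 mm/s.
R = 7.503e-03 × 3600 = 27.0 mm/hr.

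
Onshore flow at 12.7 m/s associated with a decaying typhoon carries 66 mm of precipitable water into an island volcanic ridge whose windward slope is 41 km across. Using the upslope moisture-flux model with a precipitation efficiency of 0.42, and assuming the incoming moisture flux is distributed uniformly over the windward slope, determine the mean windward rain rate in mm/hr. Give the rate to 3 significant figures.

R ≈ 30.9 mm/hr

Incoming column moisture flux per unit ridge length: F = V × PW = 12.7 × 66 = 838.2 mm·m/s.
Spread over the 41 km slope with efficiency ε = 0.42: R = ε·F/W = 0.42 × 838.2 / 41000 m = 8.586e-03 mm/s.
R = 8.586e-03 × 3600 = 30.9 mm/hr.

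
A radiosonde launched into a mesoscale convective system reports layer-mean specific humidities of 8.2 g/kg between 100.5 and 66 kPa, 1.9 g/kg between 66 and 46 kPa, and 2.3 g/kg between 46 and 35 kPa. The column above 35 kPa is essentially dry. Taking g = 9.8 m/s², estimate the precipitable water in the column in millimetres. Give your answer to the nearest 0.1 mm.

PW ≈ 35.3 mm

Precipitable water is the column-integrated vapour mass per unit area: PW = (1/g) Σ q̄ Δp, with q in kg/kg and Δp in Pa (1 kg/m² of water = 1 mm).
Layer 100.5–66 kPa: Δp = 345 hPa = 34500 Pa, q̄ = 0.0082 kg/kg → 0.0082 × 34500 / 9.8 = 28.87 mm
Layer 66–46 kPa: Δp = 200 hPa = 20000 Pa, q̄ = 0.0019 kg/kg → 0.0019 × 20000 / 9.8 = 3.88 mm
Layer 46–35 kPa: Δp = 110 hPa = 11000 Pa, q̄ = 0.0023 kg/kg → 0.0023 × 11000 / 9.8 = 2.58 mm
PW = 28.87 + 3.88 + 2.58 = 35.33 ≈ 35.3 mm.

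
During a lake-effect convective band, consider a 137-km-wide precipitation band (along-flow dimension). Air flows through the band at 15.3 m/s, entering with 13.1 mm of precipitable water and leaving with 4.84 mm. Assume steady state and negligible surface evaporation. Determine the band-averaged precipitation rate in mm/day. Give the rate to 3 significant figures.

Column moisture flux per unit crosswind length is F = V × PW.
Inflow: F_in = 15.3 × 13.1 = 200.43 mm·m/s
Outflow: F_out = 15.3 × 4.84 = 74.052 mm·m/s
Steady-state rate R = (F_in − F_out)/L = (200.43 − 74.052) / 137000 m = 9.225e-04 mm/s.
R = 9.225e-04 × 3600 × 24 = 79.7 mm/day.

R ≈ 79.7 mm/day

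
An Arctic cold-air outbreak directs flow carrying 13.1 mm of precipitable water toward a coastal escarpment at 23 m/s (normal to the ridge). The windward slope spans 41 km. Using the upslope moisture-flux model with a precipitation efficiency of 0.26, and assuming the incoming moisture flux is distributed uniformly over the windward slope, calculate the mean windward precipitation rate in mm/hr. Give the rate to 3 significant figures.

R ≈ 6.88 mm/hr

Incoming column moisture flux per unit ridge length: F = V × PW = 23 × 13.1 = 301.3 mm·m/s.
Spread over the 41 km slope with efficiency ε = 0.26: R = ε·F/W = 0.26 × 301.3 / 41000 m = 1.911e-03 mm/s.
R = 1.911e-03 × 3600 = 6.88 mm/hr.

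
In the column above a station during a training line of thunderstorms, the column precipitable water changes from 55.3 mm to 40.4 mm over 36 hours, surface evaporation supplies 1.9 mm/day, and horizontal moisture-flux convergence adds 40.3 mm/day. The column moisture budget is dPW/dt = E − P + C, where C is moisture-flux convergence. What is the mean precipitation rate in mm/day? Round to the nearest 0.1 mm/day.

P ≈ 52.1 mm/day

dPW/dt = (40.4 − 55.3) mm / (36/24 day) = -9.933 mm/day.
P = E + C − dPW/dt = 1.9 + (40.3) − (-9.933) = 52.1 mm/day.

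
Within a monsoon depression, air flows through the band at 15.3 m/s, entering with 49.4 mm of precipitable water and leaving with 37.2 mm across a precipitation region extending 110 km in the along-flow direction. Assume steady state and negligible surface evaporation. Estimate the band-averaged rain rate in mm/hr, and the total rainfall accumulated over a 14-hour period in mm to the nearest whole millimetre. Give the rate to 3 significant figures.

Column moisture flux per unit crosswind length is F = V × PW.
Inflow: F_in = 15.3 × 49.4 = 755.82 mm·m/s
Outflow: F_out = 15.3 × 37.2 = 569.16 mm·m/s
Steady-state rate R = (F_in − F_out)/L = (755.82 − 569.16) / 110000 m = 1.697e-03 mm/s.
R = 1.697e-03 × 3600 = 6.11 mm/hr.
Over 14 h: total = 6.11 × 14 = 85.54 ≈ 86 mm.

R ≈ 6.11 mm/hr; total ≈ 86 mm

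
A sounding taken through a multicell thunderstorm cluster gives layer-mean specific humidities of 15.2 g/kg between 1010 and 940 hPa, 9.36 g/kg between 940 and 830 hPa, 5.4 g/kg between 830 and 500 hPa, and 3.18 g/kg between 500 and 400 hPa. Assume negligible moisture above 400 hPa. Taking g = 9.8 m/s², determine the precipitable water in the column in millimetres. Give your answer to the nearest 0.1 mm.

Precipitable water is the column-integrated vapour mass per unit area: PW = (1/g) Σ q̄ Δp, with q in kg/kg and Δp in Pa (1 kg/m² of water = 1 mm).
Layer 1010–940 hPa: Δp = 70 hPa = 7000 Pa, q̄ = 0.0152 kg/kg → 0.0152 × 7000 / 9.8 = 10.86 mm
Layer 940–830 hPa: Δp = 110 hPa = 11000 Pa, q̄ = 0.00936 kg/kg → 0.00936 × 11000 / 9.8 = 10.51 mm
Layer 830–500 hPa: Δp = 330 hPa = 33000 Pa, q̄ = 0.0054 kg/kg → 0.0054 × 33000 / 9.8 = 18.18 mm
Layer 500–400 hPa: Δp = 100 hPa = 10000 Pa, q̄ = 0.00318 kg/kg → 0.00318 × 10000 / 9.8 = 3.24 mm
PW = 10.86 + 10.51 + 18.18 + 3.24 = 42.79 ≈ 42.8 mm.

PW ≈ 42.8 mm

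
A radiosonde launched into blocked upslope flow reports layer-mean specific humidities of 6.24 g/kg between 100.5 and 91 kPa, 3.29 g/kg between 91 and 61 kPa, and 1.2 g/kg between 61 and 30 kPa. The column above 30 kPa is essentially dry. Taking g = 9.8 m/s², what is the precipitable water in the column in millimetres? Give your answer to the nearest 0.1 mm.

Precipitable water is the column-integrated vapour mass per unit area: PW = (1/g) Σ q̄ Δp, with q in kg/kg and Δp in Pa (1 kg/m² of water = 1 mm).
Layer 100.5–91 kPa: Δp = 95 hPa = 9500 Pa, q̄ = 0.00624 kg/kg → 0.00624 × 9500 / 9.8 = 6.05 mm
Layer 91–61 kPa: Δp = 300 hPa = 30000 Pa, q̄ = 0.00329 kg/kg → 0.00329 × 30000 / 9.8 = 10.07 mm
Layer 61–30 kPa: Δp = 310 hPa = 31000 Pa, q̄ = 0.0012 kg/kg → 0.0012 × 31000 / 9.8 = 3.80 mm
PW = 6.05 + 10.07 + 3.80 = 19.92 ≈ 19.9 mm.

PW ≈ 19.9 mm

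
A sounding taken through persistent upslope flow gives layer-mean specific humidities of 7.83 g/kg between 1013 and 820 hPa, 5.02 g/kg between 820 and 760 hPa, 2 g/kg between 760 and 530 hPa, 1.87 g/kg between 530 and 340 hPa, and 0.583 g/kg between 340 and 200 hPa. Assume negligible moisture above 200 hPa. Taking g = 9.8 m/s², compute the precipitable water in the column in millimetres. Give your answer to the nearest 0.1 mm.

Precipitable water is the column-integrated vapour mass per unit area: PW = (1/g) Σ q̄ Δp, with q in kg/kg and Δp in Pa (1 kg/m² of water = 1 mm).
Layer 1013–820 hPa: Δp = 193 hPa = 19300 Pa, q̄ = 0.00783 kg/kg → 0.00783 × 19300 / 9.8 = 15.42 mm
Layer 820–760 hPa: Δp = 60 hPa = 6000 Pa, q̄ = 0.00502 kg/kg → 0.00502 × 6000 / 9.8 = 3.07 mm
Layer 760–530 hPa: Δp = 230 hPa = 23000 Pa, q̄ = 0.002 kg/kg → 0.002 × 23000 / 9.8 = 4.69 mm
Layer 530–340 hPa: Δp = 190 hPa = 19000 Pa, q̄ = 0.00187 kg/kg → 0.00187 × 19000 / 9.8 = 3.63 mm
Layer 340–200 hPa: Δp = 140 hPa = 14000 Pa, q̄ = 0.000583 kg/kg → 0.000583 × 14000 / 9.8 = 0.83 mm
PW = 15.42 + 3.07 + 4.69 + 3.63 + 0.83 = 27.64 ≈ 27.6 mm.

PW ≈ 27.6 mm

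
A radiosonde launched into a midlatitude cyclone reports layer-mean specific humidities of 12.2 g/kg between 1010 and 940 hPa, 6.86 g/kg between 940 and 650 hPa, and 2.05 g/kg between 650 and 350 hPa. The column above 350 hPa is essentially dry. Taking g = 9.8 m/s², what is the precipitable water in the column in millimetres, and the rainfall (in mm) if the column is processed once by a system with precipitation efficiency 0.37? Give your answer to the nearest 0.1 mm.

PW ≈ 35.3 mm; rainfall ≈ 13.1 mm

Precipitable water is the column-integrated vapour mass per unit area: PW = (1/g) Σ q̄ Δp, with q in kg/kg and Δp in Pa (1 kg/m² of water = 1 mm).
Layer 1010–940 hPa: Δp = 70 hPa = 7000 Pa, q̄ = 0.0122 kg/kg → 0.0122 × 7000 / 9.8 = 8.71 mm
Layer 940–650 hPa: Δp = 290 hPa = 29000 Pa, q̄ = 0.00686 kg/kg → 0.00686 × 29000 / 9.8 = 20.30 mm
Layer 650–350 hPa: Δp = 300 hPa = 30000 Pa, q̄ = 0.00205 kg/kg → 0.00205 × 30000 / 9.8 = 6.28 mm
PW = 8.71 + 20.30 + 6.28 = 35.29 ≈ 35.3 mm.
Rainfall = ε × PW = 0.37 × 35.3 = 13.1 mm.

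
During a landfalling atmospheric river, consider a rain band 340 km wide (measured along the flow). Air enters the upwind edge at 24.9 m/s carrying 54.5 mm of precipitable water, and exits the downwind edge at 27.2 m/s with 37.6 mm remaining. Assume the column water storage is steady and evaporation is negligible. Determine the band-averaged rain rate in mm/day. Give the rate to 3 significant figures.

Column moisture flux per unit crosswind length is F = V × PW.
Inflow: F_in = 24.9 × 54.5 = 1357.05 mm·m/s
Outflow: F_out = 27.2 × 37.6 = 1022.72 mm·m/s
Steady-state rate R = (F_in − F_out)/L = (1357.05 − 1022.72) / 340000 m = 9.833e-04 mm/s.
R = 9.833e-04 × 3600 × 24 = 85.0 mm/day.

R ≈ 85.0 mm/day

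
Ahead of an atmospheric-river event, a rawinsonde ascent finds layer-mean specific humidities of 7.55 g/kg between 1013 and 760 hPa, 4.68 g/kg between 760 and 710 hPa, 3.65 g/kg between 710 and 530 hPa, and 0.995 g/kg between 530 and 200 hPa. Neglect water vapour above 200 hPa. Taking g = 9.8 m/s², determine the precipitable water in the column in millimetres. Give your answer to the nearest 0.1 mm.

PW ≈ 31.9 mm

Precipitable water is the column-integrated vapour mass per unit area: PW = (1/g) Σ q̄ Δp, with q in kg/kg and Δp in Pa (1 kg/m² of water = 1 mm).
Layer 1013–760 hPa: Δp = 253 hPa = 25300 Pa, q̄ = 0.00755 kg/kg → 0.00755 × 25300 / 9.8 = 19.49 mm
Layer 760–710 hPa: Δp = 50 hPa = 5000 Pa, q̄ = 0.00468 kg/kg → 0.00468 × 5000 / 9.8 = 2.39 mm
Layer 710–530 hPa: Δp = 180 hPa = 18000 Pa, q̄ = 0.00365 kg/kg → 0.00365 × 18000 / 9.8 = 6.70 mm
Layer 530–200 hPa: Δp = 330 hPa = 33000 Pa, q̄ = 0.000995 kg/kg → 0.000995 × 33000 / 9.8 = 3.35 mm
PW = 19.49 + 2.39 + 6.70 + 3.35 = 31.93 ≈ 31.9 mm.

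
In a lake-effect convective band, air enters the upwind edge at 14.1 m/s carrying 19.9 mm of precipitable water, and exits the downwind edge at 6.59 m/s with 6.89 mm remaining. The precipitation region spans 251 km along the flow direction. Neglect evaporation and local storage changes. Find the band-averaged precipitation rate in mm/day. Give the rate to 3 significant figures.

Column moisture flux per unit crosswind length is F = V × PW.
Inflow: F_in = 14.1 × 19.9 = 280.59 mm·m/s
Outflow: F_out = 6.59 × 6.89 = 45.4051 mm·m/s
Steady-state rate R = (F_in − F_out)/L = (280.59 − 45.4051) / 251000 m = 9.370e-04 mm/s.
R = 9.370e-04 × 3600 × 24 = 81.0 mm/day.

R ≈ 81.0 mm/day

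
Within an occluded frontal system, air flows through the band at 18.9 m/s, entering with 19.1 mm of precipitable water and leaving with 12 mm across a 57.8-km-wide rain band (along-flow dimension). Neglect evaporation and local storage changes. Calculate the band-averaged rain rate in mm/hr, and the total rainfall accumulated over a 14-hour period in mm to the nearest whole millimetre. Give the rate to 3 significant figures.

Column moisture flux per unit crosswind length is F = V × PW.
Inflow: F_in = 18.9 × 19.1 = 360.99 mm·m/s
Outflow: F_out = 18.9 × 12 = 226.8 mm·m/s
Steady-state rate R = (F_in − F_out)/L = (360.99 − 226.8) / 57800 m = 2.322e-03 mm/s.
R = 2.322e-03 × 3600 = 8.36 mm/hr.
Over 14 h: total = 8.36 × 14 = 117.04 ≈ 117 mm.

R ≈ 8.36 mm/hr; total ≈ 117 mm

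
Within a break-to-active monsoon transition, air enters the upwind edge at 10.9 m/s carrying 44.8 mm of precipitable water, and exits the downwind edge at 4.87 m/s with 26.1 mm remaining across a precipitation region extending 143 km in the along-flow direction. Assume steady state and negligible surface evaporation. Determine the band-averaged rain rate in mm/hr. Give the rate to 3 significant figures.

R ≈ 9.09 mm/hr

Column moisture flux per unit crosswind length is F = V × PW.
Inflow: F_in = 10.9 × 44.8 = 488.32 mm·m/s
Outflow: F_out = 4.87 × 26.1 = 127.107 mm·m/s
Steady-state rate R = (F_in − F_out)/L = (488.32 − 127.107) / 143000 m = 2.526e-03 mm/s.
R = 2.526e-03 × 3600 = 9.09 mm/hr.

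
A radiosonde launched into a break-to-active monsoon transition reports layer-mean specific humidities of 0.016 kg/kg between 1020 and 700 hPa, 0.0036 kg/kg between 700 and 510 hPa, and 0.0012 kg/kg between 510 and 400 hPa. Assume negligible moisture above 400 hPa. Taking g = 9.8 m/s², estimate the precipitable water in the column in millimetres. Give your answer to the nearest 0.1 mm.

PW ≈ 60.6 mm

Precipitable water is the column-integrated vapour mass per unit area: PW = (1/g) Σ q̄ Δp, with q in kg/kg and Δp in Pa (1 kg/m² of water = 1 mm).
Layer 1020–700 hPa: Δp = 320 hPa = 32000 Pa, q̄ = 0.016 kg/kg → 0.016 × 32000 / 9.8 = 52.24 mm
Layer 700–510 hPa: Δp = 190 hPa = 19000 Pa, q̄ = 0.0036 kg/kg → 0.0036 × 19000 / 9.8 = 6.98 mm
Layer 510–400 hPa: Δp = 110 hPa = 11000 Pa, q̄ = 0.0012 kg/kg → 0.0012 × 11000 / 9.8 = 1.35 mm
PW = 52.24 + 6.98 + 1.35 = 60.57 ≈ 60.6 mm.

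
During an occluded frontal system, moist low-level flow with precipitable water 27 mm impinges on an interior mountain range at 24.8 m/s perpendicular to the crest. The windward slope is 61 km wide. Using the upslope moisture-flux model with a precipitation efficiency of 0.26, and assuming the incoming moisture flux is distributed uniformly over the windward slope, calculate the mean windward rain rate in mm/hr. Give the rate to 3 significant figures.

R ≈ 10.3 mm/hr

Incoming column moisture flux per unit ridge length: F = V × PW = 24.8 × 27 = 669.6 mm·m/s.
Spread over the 61 km slope with efficiency ε = 0.26: R = ε·F/W = 0.26 × 669.6 / 61000 m = 2.854e-03 mm/s.
R = 2.854e-03 × 3600 = 10.3 mm/hr.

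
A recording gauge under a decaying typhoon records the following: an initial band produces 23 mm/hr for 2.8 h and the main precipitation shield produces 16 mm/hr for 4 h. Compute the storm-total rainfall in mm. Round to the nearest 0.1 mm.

Total = Σ Rᵢ Δtᵢ = 23 × 2.8 + 16 × 4
      = 64.4 + 64 = 128.4 mm.

total ≈ 128.4 mm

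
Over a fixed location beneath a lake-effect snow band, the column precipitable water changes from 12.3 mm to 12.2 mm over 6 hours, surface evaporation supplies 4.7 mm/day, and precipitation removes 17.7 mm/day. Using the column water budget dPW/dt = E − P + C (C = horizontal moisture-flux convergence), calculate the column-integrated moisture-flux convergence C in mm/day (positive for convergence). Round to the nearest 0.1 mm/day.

C ≈ 12.6 mm/day

dPW/dt = (12.2 − 12.3) mm / (6/24 day) = -0.400 mm/day.
C = dPW/dt − E + P = (-0.400) − 4.7 + 17.7 = 12.6 mm/day.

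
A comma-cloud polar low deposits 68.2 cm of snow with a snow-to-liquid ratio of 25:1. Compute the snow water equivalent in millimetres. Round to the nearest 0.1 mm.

SWE = snow depth / ratio = 68.2 cm / 25 = 2.728 cm = 27.3 mm.

SWE ≈ 27.3 mm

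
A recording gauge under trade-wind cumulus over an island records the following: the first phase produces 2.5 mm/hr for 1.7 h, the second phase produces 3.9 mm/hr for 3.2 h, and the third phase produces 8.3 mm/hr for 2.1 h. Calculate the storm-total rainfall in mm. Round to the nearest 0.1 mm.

total ≈ 34.2 mm

Total = Σ Rᵢ Δtᵢ = 2.5 × 1.7 + 3.9 × 3.2 + 8.3 × 2.1
      = 4.25 + 12.48 + 17.43 = 34.2 mm.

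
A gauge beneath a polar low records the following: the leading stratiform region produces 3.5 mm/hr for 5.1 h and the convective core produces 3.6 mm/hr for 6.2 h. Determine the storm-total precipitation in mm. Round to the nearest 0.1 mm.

Total = Σ Rᵢ Δtᵢ = 3.5 × 5.1 + 3.6 × 6.2
      = 17.85 + 22.32 = 40.2 mm.

total ≈ 40.2 mm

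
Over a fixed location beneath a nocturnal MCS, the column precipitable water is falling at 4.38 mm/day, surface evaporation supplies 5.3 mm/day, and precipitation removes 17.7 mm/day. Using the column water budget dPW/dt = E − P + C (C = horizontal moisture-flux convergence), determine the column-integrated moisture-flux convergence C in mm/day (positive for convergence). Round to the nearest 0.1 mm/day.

C ≈ 8.0 mm/day

dPW/dt = -4.38 mm/day.
C = dPW/dt − E + P = (-4.38) − 5.3 + 17.7 = 8.0 mm/day.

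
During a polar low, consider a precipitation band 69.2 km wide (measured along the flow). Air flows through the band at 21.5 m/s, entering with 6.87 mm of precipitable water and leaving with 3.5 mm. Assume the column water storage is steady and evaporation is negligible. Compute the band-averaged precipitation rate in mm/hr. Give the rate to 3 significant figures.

R ≈ 3.77 mm/hr

Column moisture flux per unit crosswind length is F = V × PW.
Inflow: F_in = 21.5 × 6.87 = 147.705 mm·m/s
Outflow: F_out = 21.5 × 3.5 = 75.25 mm·m/s
Steady-state rate R = (F_in − F_out)/L = (147.705 − 75.25) / 69200 m = 1.047e-03 mm/s.
R = 1.047e-03 × 3600 = 3.77 mm/hr.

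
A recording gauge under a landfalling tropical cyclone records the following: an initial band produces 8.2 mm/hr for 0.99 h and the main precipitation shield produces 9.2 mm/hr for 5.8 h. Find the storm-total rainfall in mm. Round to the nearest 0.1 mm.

total ≈ 61.5 mm

Total = Σ Rᵢ Δtᵢ = 8.2 × 0.99 + 9.2 × 5.8
      = 8.118 + 53.36 = 61.5 mm.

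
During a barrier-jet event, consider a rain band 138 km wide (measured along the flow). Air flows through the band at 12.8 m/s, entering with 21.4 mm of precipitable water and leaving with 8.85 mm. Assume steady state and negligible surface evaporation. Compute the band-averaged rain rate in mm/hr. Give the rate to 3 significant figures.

R ≈ 4.19 mm/hr

Column moisture flux per unit crosswind length is F = V × PW.
Inflow: F_in = 12.8 × 21.4 = 273.92 mm·m/s
Outflow: F_out = 12.8 × 8.85 = 113.28 mm·m/s
Steady-state rate R = (F_in − F_out)/L = (273.92 − 113.28) / 138000 m = 1.164e-03 mm/s.
R = 1.164e-03 × 3600 = 4.19 mm/hr.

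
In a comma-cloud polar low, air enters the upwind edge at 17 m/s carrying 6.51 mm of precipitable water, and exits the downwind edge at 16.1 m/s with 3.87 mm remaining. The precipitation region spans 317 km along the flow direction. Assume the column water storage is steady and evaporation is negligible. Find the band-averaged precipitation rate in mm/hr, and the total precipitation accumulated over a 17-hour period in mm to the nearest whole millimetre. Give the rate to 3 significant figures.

Column moisture flux per unit crosswind length is F = V × PW.
Inflow: F_in = 17 × 6.51 = 110.67 mm·m/s
Outflow: F_out = 16.1 × 3.87 = 62.307 mm·m/s
Steady-state rate R = (F_in − F_out)/L = (110.67 − 62.307) / 317000 m = 1.526e-04 mm/s.
R = 1.526e-04 × 3600 = 0.549 mm/hr.
Over 17 h: total = 0.549 × 17 = 9.333 ≈ 9 mm.

R ≈ 0.549 mm/hr; total ≈ 9 mm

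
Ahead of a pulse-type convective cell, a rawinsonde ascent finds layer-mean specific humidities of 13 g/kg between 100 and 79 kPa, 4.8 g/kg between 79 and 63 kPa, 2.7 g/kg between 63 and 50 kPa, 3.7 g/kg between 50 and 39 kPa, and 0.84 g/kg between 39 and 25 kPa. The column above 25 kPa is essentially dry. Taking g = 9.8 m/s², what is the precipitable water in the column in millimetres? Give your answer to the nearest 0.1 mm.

Precipitable water is the column-integrated vapour mass per unit area: PW = (1/g) Σ q̄ Δp, with q in kg/kg and Δp in Pa (1 kg/m² of water = 1 mm).
Layer 100–79 kPa: Δp = 210 hPa = 21000 Pa, q̄ = 0.013 kg/kg → 0.013 × 21000 / 9.8 = 27.86 mm
Layer 79–63 kPa: Δp = 160 hPa = 16000 Pa, q̄ = 0.0048 kg/kg → 0.0048 × 16000 / 9.8 = 7.84 mm
Layer 63–50 kPa: Δp = 130 hPa = 13000 Pa, q̄ = 0.0027 kg/kg → 0.0027 × 13000 / 9.8 = 3.58 mm
Layer 50–39 kPa: Δp = 110 hPa = 11000 Pa, q̄ = 0.0037 kg/kg → 0.0037 × 11000 / 9.8 = 4.15 mm
Layer 39–25 kPa: Δp = 140 hPa = 14000 Pa, q̄ = 0.00084 kg/kg → 0.00084 × 14000 / 9.8 = 1.20 mm
PW = 27.86 + 7.84 + 3.58 + 4.15 + 1.20 = 44.63 ≈ 44.6 mm.

PW ≈ 44.6 mm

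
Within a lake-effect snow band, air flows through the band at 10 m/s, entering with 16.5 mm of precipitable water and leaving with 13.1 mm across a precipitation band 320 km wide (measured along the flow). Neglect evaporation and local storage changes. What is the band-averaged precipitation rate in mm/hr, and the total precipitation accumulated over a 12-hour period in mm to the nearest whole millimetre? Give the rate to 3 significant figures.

R ≈ 0.382 mm/hr; total ≈ 5 mm

Column moisture flux per unit crosswind length is F = V × PW.
Inflow: F_in = 10 × 16.5 = 165 mm·m/s
Outflow: F_out = 10 × 13.1 = 131 mm·m/s
Steady-state rate R = (F_in − F_out)/L = (165 − 131) / 320000 m = 1.062e-04 mm/s.
R = 1.062e-04 × 3600 = 0.382 mm/hr.
Over 12 h: total = 0.382 × 12 = 4.584 ≈ 5 mm.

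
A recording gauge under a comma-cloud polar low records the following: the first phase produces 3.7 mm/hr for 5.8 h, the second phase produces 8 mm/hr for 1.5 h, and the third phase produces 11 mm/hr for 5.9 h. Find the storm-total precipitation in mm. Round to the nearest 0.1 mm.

Total = Σ Rᵢ Δtᵢ = 3.7 × 5.8 + 8 × 1.5 + 11 × 5.9
      = 21.46 + 12 + 64.9 = 98.4 mm.

total ≈ 98.4 mm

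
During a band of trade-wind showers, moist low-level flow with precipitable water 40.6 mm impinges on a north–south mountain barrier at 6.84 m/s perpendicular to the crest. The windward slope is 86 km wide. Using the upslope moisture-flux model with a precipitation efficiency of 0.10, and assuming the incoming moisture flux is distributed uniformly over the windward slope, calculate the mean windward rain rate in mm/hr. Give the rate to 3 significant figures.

R ≈ 1.16 mm/hr

Incoming column moisture flux per unit ridge length: F = V × PW = 6.84 × 40.6 = 277.704 mm·m/s.
Spread over the 86 km slope with efficiency ε = 0.10: R = ε·F/W = 0.10 × 277.704 / 86000 m = 3.229e-04 mm/s.
R = 3.229e-04 × 3600 = 1.16 mm/hr.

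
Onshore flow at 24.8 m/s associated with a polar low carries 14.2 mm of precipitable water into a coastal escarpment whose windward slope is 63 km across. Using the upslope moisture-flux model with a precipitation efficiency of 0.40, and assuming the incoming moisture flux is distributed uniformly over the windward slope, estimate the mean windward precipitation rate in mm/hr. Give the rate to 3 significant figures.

R ≈ 8.05 mm/hr

Incoming column moisture flux per unit ridge length: F = V × PW = 24.8 × 14.2 = 352.16 mm·m/s.
Spread over the 63 km slope with efficiency ε = 0.40: R = ε·F/W = 0.40 × 352.16 / 63000 m = 2.236e-03 mm/s.
R = 2.236e-03 × 3600 = 8.05 mm/hr.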